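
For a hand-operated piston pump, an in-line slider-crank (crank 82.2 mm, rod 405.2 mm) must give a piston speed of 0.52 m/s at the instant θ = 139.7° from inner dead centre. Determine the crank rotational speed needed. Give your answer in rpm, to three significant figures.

For an in-line slider-crank, |v_piston| = rω|sinθ|·[1 + r cosθ/√(L² − r² sin²θ)].
With r = 0.0822 m, L = 0.4052 m, θ = 139.7°: the bracketed kinematic factor |dx/dθ| = 0.044869 m.
ω = v/|dx/dθ| = 0.52/0.044869 = 11.589 rad/s.
N = 60ω/(2π) = 110.67 rpm.

111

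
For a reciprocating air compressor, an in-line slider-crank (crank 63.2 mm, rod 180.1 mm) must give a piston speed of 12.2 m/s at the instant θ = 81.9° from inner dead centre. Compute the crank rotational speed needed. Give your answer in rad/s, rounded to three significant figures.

185

For an in-line slider-crank, |v_piston| = rω|sinθ|·[1 + r cosθ/√(L² − r² sin²θ)].
With r = 0.0632 m, L = 0.1801 m, θ = 81.9°: the bracketed kinematic factor |dx/dθ| = 0.065869 m.
ω = v/|dx/dθ| = 12.2/0.065869 = 185.22 rad/s.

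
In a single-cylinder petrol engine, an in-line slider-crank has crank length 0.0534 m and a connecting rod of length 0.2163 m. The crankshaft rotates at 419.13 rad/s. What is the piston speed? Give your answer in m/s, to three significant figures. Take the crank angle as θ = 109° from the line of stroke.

19.4

ω = 419.1 rad/s
For an in-line slider-crank, x = r cosθ + √(L² − r² sin²θ), so v = −rω sinθ·[1 + r cosθ/√(L² − r² sin²θ)].
With r = 0.0534 m, L = 0.2163 m, θ = 109°: √(L² − r² sin²θ) = 0.21032 m.
v = −0.0534·419.1·0.94552·[1 + 0.0534·-0.32557/0.21032] = -19.413 m/s.
|v| = 19.413 m/s.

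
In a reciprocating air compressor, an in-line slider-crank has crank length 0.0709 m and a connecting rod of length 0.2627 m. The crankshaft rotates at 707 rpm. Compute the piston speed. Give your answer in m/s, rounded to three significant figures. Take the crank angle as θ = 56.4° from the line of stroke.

5.04

ω = 2π·707/60 = 74.04 rad/s
For an in-line slider-crank, x = r cosθ + √(L² − r² sin²θ), so v = −rω sinθ·[1 + r cosθ/√(L² − r² sin²θ)].
With r = 0.0709 m, L = 0.2627 m, θ = 56.4°: √(L² − r² sin²θ) = 0.25598 m.
v = −0.0709·74.04·0.83292·[1 + 0.0709·0.55339/0.25598] = -5.0423 m/s.
|v| = 5.0423 m/s.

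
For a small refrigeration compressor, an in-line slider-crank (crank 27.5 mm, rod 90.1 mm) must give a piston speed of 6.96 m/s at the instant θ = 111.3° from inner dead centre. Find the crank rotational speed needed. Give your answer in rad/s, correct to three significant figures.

307

For an in-line slider-crank, |v_piston| = rω|sinθ|·[1 + r cosθ/√(L² − r² sin²θ)].
With r = 0.0275 m, L = 0.0901 m, θ = 111.3°: the bracketed kinematic factor |dx/dθ| = 0.022659 m.
ω = v/|dx/dθ| = 6.96/0.022659 = 307.17 rad/s.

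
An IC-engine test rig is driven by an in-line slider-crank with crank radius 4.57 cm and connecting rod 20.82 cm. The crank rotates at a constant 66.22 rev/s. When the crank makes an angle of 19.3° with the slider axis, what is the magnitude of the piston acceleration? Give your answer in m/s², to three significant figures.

8840

ω = 2π·66.2 = 416.1 rad/s
x(θ) = r cosθ + √(L² − r² sin²θ); with ω constant, a = ω²·d²x/dθ².
d²x/dθ² = −r cosθ − r²(cos2θ)/√u − r⁴ sin²2θ/(4u^{3/2}),  u = L² − r² sin²θ = 0.0431191 m².
Substituting r = 0.0457 m, L = 0.2082 m, θ = 19.3°: d²x/dθ² = -0.051039 m.
a = ω²·d²x/dθ² = (416.1)²·(-0.051039) = -8835.8 m/s²;  |a| = 8835.8 m/s².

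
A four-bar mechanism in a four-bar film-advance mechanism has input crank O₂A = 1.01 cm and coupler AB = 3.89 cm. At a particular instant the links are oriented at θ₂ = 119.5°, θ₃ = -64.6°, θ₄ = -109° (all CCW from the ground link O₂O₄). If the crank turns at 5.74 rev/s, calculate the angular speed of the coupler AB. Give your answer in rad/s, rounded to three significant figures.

10.0

ω₂ = 36.07 rad/s (from 5.74 rev/s).
Differentiating the loop-closure r₂e^{iθ₂}+r₃e^{iθ₃}=r₁+r₄e^{iθ₄} gives r₂ω₂e^{iθ₂}+r₃ω₃e^{iθ₃}=r₄ω₄e^{iθ₄}.
Eliminating the other unknown: ω₃ = r₂ω₂ sin(θ₄−θ₂) / [r₃ sin(θ₃−θ₄)].
Numerator sine = +0.74896; denominator sine = +0.69966.
Result = 0.0101·36.07·(+0.74896) / (0.0389·(+0.69966)) = +10.024 rad/s; magnitude 10.024 rad/s.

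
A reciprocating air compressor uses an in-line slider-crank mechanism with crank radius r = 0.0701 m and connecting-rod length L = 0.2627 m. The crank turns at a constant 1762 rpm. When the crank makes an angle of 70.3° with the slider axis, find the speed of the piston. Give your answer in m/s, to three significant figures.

ω = 2π·1762/60 = 184.5 rad/s
For an in-line slider-crank, x = r cosθ + √(L² − r² sin²θ), so v = −rω sinθ·[1 + r cosθ/√(L² − r² sin²θ)].
With r = 0.0701 m, L = 0.2627 m, θ = 70.3°: √(L² − r² sin²θ) = 0.25427 m.
v = −0.0701·184.5·0.94147·[1 + 0.0701·0.33710/0.25427] = -13.309 m/s.
|v| = 13.309 m/s.

13.3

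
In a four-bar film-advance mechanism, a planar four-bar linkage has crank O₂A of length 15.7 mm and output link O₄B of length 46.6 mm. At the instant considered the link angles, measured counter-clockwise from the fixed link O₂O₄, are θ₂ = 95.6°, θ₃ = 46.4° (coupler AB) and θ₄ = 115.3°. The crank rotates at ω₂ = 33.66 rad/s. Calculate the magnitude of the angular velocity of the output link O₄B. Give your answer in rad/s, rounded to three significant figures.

9.20

ω₂ = 33.66 rad/s
Differentiating the loop-closure r₂e^{iθ₂}+r₃e^{iθ₃}=r₁+r₄e^{iθ₄} gives r₂ω₂e^{iθ₂}+r₃ω₃e^{iθ₃}=r₄ω₄e^{iθ₄}.
Eliminating the other unknown: ω₄ = r₂ω₂ sin(θ₂−θ₃) / [r₄ sin(θ₄−θ₃)].
Numerator sine = +0.75700; denominator sine = +0.93295.
Result = 0.0157·33.66·(+0.75700) / (0.0466·(+0.93295)) = +9.2015 rad/s; magnitude 9.2015 rad/s.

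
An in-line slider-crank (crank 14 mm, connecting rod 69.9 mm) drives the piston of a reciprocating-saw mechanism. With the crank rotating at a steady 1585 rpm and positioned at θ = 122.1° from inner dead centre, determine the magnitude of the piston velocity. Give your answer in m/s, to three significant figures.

1.76

ω = 2π·1585/60 = 166 rad/s
For an in-line slider-crank, x = r cosθ + √(L² − r² sin²θ), so v = −rω sinθ·[1 + r cosθ/√(L² − r² sin²θ)].
With r = 0.014 m, L = 0.0699 m, θ = 122.1°: √(L² − r² sin²θ) = 0.068887 m.
v = −0.014·166·0.84712·[1 + 0.014·-0.53140/0.068887] = -1.7559 m/s.
|v| = 1.7559 m/s.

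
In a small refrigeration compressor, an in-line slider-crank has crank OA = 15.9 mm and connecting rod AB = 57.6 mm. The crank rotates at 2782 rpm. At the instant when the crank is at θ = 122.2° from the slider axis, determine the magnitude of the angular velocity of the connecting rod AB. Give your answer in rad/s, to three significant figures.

44.1

ω = 291.3 rad/s (converted from 2782 rpm).
The rod makes angle φ with the slider axis where L sinφ = r sinθ; differentiating, L cosφ·φ̇ = r ω cosθ.
L cosφ = √(L² − r² sin²θ) = 0.056007 m.
|ω_rod| = r ω |cosθ| / √(L² − r² sin²θ) = 0.0159·291.3·0.53288/0.056007 = 44.073 rad/s.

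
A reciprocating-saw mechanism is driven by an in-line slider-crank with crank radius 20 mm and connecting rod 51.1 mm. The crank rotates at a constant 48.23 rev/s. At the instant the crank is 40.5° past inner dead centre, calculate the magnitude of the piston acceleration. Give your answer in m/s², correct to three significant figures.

1540

ω = 2π·48.2 = 303 rad/s
x(θ) = r cosθ + √(L² − r² sin²θ); with ω constant, a = ω²·d²x/dθ².
d²x/dθ² = −r cosθ − r²(cos2θ)/√u − r⁴ sin²2θ/(4u^{3/2}),  u = L² − r² sin²θ = 0.0024425 m².
Substituting r = 0.02 m, L = 0.0511 m, θ = 40.5°: d²x/dθ² = -0.016797 m.
a = ω²·d²x/dθ² = (303)²·(-0.016797) = -1542.5 m/s²;  |a| = 1542.5 m/s².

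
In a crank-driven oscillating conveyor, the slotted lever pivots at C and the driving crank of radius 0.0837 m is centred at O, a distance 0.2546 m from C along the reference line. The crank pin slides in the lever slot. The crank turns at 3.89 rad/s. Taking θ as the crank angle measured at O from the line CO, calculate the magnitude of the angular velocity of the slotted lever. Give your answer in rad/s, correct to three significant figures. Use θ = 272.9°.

0.425

ω = 3.89 rad/s
Crank pin A relative to C: A = (d + r cosθ, r sinθ); lever angle φ = atan2(r sinθ, d + r cosθ).
Differentiating tanφ: φ̇ = rω(d cosθ + r)/(d² + r² + 2dr cosθ).
d² + r² + 2dr cosθ = |CA|² = 0.0739831 m²;  d cosθ + r = +0.096581 m.
|ω_lever| = |0.0837·3.89·+0.096581| / 0.0739831 = 0.42504 rad/s.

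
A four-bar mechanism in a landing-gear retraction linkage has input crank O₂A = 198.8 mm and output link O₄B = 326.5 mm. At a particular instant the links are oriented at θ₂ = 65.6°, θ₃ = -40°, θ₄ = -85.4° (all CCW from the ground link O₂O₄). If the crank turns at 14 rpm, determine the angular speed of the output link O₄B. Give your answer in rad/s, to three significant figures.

ω₂ = 1.466 rad/s (from 14 rpm).
Differentiating the loop-closure r₂e^{iθ₂}+r₃e^{iθ₃}=r₁+r₄e^{iθ₄} gives r₂ω₂e^{iθ₂}+r₃ω₃e^{iθ₃}=r₄ω₄e^{iθ₄}.
Eliminating the other unknown: ω₄ = r₂ω₂ sin(θ₂−θ₃) / [r₄ sin(θ₄−θ₃)].
Numerator sine = +0.96316; denominator sine = -0.71203.
Result = 0.1988·1.466·(+0.96316) / (0.3265·(-0.71203)) = -1.2075 rad/s; magnitude 1.2075 rad/s.

1.21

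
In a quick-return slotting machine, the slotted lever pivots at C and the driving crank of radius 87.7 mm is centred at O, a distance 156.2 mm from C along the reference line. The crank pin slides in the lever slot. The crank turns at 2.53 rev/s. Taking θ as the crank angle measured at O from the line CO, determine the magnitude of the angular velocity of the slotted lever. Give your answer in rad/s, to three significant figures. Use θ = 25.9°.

ω = 15.9 rad/s (from 2.53 rev/s).
Crank pin A relative to C: A = (d + r cosθ, r sinθ); lever angle φ = atan2(r sinθ, d + r cosθ).
Differentiating tanφ: φ̇ = rω(d cosθ + r)/(d² + r² + 2dr cosθ).
d² + r² + 2dr cosθ = |CA|² = 0.0567353 m²;  d cosθ + r = +0.22821 m.
|ω_lever| = |0.0877·15.9·+0.22821| / 0.0567353 = 5.6077 rad/s.

5.61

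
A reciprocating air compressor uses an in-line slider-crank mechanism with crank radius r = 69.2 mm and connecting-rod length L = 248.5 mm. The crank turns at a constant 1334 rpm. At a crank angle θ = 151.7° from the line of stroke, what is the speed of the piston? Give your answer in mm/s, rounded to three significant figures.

ω = 2π·1334/60 = 139.7 rad/s
For an in-line slider-crank, x = r cosθ + √(L² − r² sin²θ), so v = −rω sinθ·[1 + r cosθ/√(L² − r² sin²θ)].
With r = 0.0692 m, L = 0.2485 m, θ = 151.7°: √(L² − r² sin²θ) = 0.24632 m.
v = −0.0692·139.7·0.47409·[1 + 0.0692·-0.88048/0.24632] = -3.4494 m/s.
|v| = 3.4494 m/s = 3449.4 mm/s.

3450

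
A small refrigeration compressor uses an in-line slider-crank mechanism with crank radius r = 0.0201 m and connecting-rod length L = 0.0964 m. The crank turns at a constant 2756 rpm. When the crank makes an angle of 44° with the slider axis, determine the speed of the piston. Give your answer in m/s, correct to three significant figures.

4.64

ω = 2π·2756/60 = 288.6 rad/s
For an in-line slider-crank, x = r cosθ + √(L² − r² sin²θ), so v = −rω sinθ·[1 + r cosθ/√(L² − r² sin²θ)].
With r = 0.0201 m, L = 0.0964 m, θ = 44°: √(L² − r² sin²θ) = 0.095383 m.
v = −0.0201·288.6·0.69466·[1 + 0.0201·0.71934/0.095383] = -4.6406 m/s.
|v| = 4.6406 m/s.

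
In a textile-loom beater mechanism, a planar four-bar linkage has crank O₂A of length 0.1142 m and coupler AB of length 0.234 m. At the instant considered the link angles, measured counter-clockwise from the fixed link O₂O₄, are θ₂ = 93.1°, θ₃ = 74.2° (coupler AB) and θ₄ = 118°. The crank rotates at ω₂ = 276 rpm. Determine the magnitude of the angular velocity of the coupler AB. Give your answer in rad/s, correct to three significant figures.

ω₂ = 28.9 rad/s (from 276 rpm).
Differentiating the loop-closure r₂e^{iθ₂}+r₃e^{iθ₃}=r₁+r₄e^{iθ₄} gives r₂ω₂e^{iθ₂}+r₃ω₃e^{iθ₃}=r₄ω₄e^{iθ₄}.
Eliminating the other unknown: ω₃ = r₂ω₂ sin(θ₄−θ₂) / [r₃ sin(θ₃−θ₄)].
Numerator sine = +0.42104; denominator sine = -0.69214.
Result = 0.1142·28.9·(+0.42104) / (0.234·(-0.69214)) = -8.5805 rad/s; magnitude 8.5805 rad/s.

8.58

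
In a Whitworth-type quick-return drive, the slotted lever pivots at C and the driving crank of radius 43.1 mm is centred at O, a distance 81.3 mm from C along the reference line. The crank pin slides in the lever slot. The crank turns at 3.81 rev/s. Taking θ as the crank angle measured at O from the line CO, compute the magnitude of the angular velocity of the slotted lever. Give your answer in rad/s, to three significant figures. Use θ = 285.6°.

6.47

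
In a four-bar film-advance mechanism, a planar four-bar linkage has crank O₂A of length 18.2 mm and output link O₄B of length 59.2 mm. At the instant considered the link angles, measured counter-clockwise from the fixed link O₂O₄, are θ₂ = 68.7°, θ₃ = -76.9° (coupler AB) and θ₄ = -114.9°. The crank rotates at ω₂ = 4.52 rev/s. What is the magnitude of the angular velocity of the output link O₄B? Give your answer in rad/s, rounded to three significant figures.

8.01

ω₂ = 28.4 rad/s (from 4.52 rev/s).
Differentiating the loop-closure r₂e^{iθ₂}+r₃e^{iθ₃}=r₁+r₄e^{iθ₄} gives r₂ω₂e^{iθ₂}+r₃ω₃e^{iθ₃}=r₄ω₄e^{iθ₄}.
Eliminating the other unknown: ω₄ = r₂ω₂ sin(θ₂−θ₃) / [r₄ sin(θ₄−θ₃)].
Numerator sine = +0.56497; denominator sine = -0.61566.
Result = 0.0182·28.4·(+0.56497) / (0.0592·(-0.61566)) = -8.0122 rad/s; magnitude 8.0122 rad/s.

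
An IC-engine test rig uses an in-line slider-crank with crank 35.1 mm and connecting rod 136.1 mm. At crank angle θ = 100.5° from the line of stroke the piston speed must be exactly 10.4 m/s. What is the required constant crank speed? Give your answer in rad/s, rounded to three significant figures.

317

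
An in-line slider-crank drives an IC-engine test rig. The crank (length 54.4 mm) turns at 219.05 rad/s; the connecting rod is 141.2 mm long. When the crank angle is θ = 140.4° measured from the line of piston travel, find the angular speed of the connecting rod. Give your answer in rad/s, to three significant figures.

67.1

ω = 219.1 rad/s
The rod makes angle φ with the slider axis where L sinφ = r sinθ; differentiating, L cosφ·φ̇ = r ω cosθ.
L cosφ = √(L² − r² sin²θ) = 0.13688 m.
|ω_rod| = r ω |cosθ| / √(L² − r² sin²θ) = 0.0544·219.1·0.77051/0.13688 = 67.08 rad/s.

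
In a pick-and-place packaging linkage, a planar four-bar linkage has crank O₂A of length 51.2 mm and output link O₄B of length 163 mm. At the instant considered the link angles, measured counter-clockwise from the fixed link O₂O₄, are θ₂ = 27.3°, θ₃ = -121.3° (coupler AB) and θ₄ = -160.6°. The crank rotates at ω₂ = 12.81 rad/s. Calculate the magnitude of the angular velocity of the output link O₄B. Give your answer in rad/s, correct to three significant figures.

3.31

ω₂ = 12.81 rad/s
Differentiating the loop-closure r₂e^{iθ₂}+r₃e^{iθ₃}=r₁+r₄e^{iθ₄} gives r₂ω₂e^{iθ₂}+r₃ω₃e^{iθ₃}=r₄ω₄e^{iθ₄}.
Eliminating the other unknown: ω₄ = r₂ω₂ sin(θ₂−θ₃) / [r₄ sin(θ₄−θ₃)].
Numerator sine = +0.52101; denominator sine = -0.63338.
Result = 0.0512·12.81·(+0.52101) / (0.163·(-0.63338)) = -3.3099 rad/s; magnitude 3.3099 rad/s.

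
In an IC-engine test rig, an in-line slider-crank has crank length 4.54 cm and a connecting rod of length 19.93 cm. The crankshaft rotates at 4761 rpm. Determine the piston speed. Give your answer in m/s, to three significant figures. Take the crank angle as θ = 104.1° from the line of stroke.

ω = 2π·4761/60 = 498.6 rad/s
For an in-line slider-crank, x = r cosθ + √(L² − r² sin²θ), so v = −rω sinθ·[1 + r cosθ/√(L² − r² sin²θ)].
With r = 0.0454 m, L = 0.1993 m, θ = 104.1°: √(L² − r² sin²θ) = 0.19438 m.
v = −0.0454·498.6·0.96987·[1 + 0.0454·-0.24362/0.19438] = -20.704 m/s.
|v| = 20.704 m/s.

20.7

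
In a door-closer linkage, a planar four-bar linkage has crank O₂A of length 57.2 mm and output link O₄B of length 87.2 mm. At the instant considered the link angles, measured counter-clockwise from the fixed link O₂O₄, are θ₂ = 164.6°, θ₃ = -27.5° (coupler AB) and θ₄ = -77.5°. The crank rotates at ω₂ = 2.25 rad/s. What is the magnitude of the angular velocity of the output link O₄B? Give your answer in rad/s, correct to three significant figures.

ω₂ = 2.25 rad/s
Differentiating the loop-closure r₂e^{iθ₂}+r₃e^{iθ₃}=r₁+r₄e^{iθ₄} gives r₂ω₂e^{iθ₂}+r₃ω₃e^{iθ₃}=r₄ω₄e^{iθ₄}.
Eliminating the other unknown: ω₄ = r₂ω₂ sin(θ₂−θ₃) / [r₄ sin(θ₄−θ₃)].
Numerator sine = -0.20962; denominator sine = -0.76604.
Result = 0.0572·2.25·(-0.20962) / (0.0872·(-0.76604)) = +0.40387 rad/s; magnitude 0.40387 rad/s.

0.404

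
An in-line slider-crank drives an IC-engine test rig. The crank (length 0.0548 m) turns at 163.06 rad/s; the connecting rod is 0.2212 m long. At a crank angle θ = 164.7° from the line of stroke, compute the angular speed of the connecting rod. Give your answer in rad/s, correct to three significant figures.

ω = 163.1 rad/s
The rod makes angle φ with the slider axis where L sinφ = r sinθ; differentiating, L cosφ·φ̇ = r ω cosθ.
L cosφ = √(L² − r² sin²θ) = 0.22073 m.
|ω_rod| = r ω |cosθ| / √(L² − r² sin²θ) = 0.0548·163.1·0.96456/0.22073 = 39.048 rad/s.

39.0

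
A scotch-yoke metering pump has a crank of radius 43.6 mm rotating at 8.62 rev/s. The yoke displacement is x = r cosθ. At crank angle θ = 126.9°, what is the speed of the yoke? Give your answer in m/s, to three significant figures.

ω = 54.16 rad/s (from 8.62 rev/s).
x = r cosθ ⇒ ẋ = −rω sinθ.
|v| = rω|sinθ| = 0.0436·54.16·|sin 126.9°| = 1.8884 m/s.

1.89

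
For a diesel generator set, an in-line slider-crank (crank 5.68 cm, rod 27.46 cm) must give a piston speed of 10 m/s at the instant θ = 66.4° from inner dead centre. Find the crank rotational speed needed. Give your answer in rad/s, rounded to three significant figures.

For an in-line slider-crank, |v_piston| = rω|sinθ|·[1 + r cosθ/√(L² − r² sin²θ)].
With r = 0.0568 m, L = 0.2746 m, θ = 66.4°: the bracketed kinematic factor |dx/dθ| = 0.056439 m.
ω = v/|dx/dθ| = 10/0.056439 = 177.18 rad/s.

177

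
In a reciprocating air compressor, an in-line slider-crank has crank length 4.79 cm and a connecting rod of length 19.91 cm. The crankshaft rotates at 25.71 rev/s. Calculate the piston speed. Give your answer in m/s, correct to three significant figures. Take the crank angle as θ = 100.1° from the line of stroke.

7.29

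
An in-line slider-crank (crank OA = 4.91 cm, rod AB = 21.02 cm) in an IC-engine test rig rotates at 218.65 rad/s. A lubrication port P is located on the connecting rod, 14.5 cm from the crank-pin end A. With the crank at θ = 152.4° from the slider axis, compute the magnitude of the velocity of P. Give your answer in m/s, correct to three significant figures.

ω = 218.7 rad/s.  Crank-pin speed |V_A| = rω = 10.736 m/s, perpendicular to OA.
Rod angle: sinφ = −(r/L) sinθ ⇒ φ = -6.213°; ω_rod = −rω cosθ/√(L²−r²sin²θ) = +45.529 rad/s.
V_P = V_A + ω_rod × AP, with AP = 0.145 m along the rod.
Components: V_Px = −rω sinθ − a·ω_rod·sinφ = -4.2594 m/s;  V_Py = rω cosθ + a·ω_rod·cosφ = -2.9511 m/s.
|V_P| = √(V_Px² + V_Py²) = 5.1818 m/s.

5.18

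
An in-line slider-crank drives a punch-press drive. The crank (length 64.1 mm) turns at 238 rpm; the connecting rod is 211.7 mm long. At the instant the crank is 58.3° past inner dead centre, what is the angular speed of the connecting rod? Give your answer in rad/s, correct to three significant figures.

ω = 24.92 rad/s (converted from 238 rpm).
The rod makes angle φ with the slider axis where L sinφ = r sinθ; differentiating, L cosφ·φ̇ = r ω cosθ.
L cosφ = √(L² − r² sin²θ) = 0.20455 m.
|ω_rod| = r ω |cosθ| / √(L² − r² sin²θ) = 0.0641·24.92·0.52547/0.20455 = 4.104 rad/s.

4.10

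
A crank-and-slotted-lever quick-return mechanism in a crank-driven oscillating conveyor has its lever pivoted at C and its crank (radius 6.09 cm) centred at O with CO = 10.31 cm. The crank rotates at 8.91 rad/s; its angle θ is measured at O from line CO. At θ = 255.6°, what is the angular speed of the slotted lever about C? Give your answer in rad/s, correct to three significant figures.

1.71

ω = 8.91 rad/s
Crank pin A relative to C: A = (d + r cosθ, r sinθ); lever angle φ = atan2(r sinθ, d + r cosθ).
Differentiating tanφ: φ̇ = rω(d cosθ + r)/(d² + r² + 2dr cosθ).
d² + r² + 2dr cosθ = |CA|² = 0.0112155 m²;  d cosθ + r = +0.03526 m.
|ω_lever| = |0.0609·8.91·+0.03526| / 0.0112155 = 1.7059 rad/s.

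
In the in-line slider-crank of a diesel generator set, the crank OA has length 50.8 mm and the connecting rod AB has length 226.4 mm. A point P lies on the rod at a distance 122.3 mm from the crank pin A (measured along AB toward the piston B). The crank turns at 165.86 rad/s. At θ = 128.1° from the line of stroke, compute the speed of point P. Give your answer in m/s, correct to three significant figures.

6.58

ω = 165.9 rad/s.  Crank-pin speed |V_A| = rω = 8.4257 m/s, perpendicular to OA.
Rod angle: sinφ = −(r/L) sinθ ⇒ φ = -10.170°; ω_rod = −rω cosθ/√(L²−r²sin²θ) = +23.33 rad/s.
V_P = V_A + ω_rod × AP, with AP = 0.1223 m along the rod.
Components: V_Px = −rω sinθ − a·ω_rod·sinφ = -6.1267 m/s;  V_Py = rω cosθ + a·ω_rod·cosφ = -2.3905 m/s.
|V_P| = √(V_Px² + V_Py²) = 6.5765 m/s.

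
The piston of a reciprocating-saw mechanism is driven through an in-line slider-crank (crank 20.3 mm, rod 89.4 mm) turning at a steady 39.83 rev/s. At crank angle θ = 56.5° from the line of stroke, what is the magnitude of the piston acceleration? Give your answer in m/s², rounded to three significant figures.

590

ω = 2π·39.8 = 250.3 rad/s
x(θ) = r cosθ + √(L² − r² sin²θ); with ω constant, a = ω²·d²x/dθ².
d²x/dθ² = −r cosθ − r²(cos2θ)/√u − r⁴ sin²2θ/(4u^{3/2}),  u = L² − r² sin²θ = 0.00770581 m².
Substituting r = 0.0203 m, L = 0.0894 m, θ = 56.5°: d²x/dθ² = -0.0094232 m.
a = ω²·d²x/dθ² = (250.3)²·(-0.0094232) = -590.17 m/s²;  |a| = 590.17 m/s².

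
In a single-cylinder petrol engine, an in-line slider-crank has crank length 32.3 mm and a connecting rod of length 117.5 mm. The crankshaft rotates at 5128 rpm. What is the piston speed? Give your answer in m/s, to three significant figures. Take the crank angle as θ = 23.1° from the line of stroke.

ω = 2π·5128/60 = 537 rad/s
For an in-line slider-crank, x = r cosθ + √(L² − r² sin²θ), so v = −rω sinθ·[1 + r cosθ/√(L² − r² sin²θ)].
With r = 0.0323 m, L = 0.1175 m, θ = 23.1°: √(L² − r² sin²θ) = 0.11681 m.
v = −0.0323·537·0.39234·[1 + 0.0323·0.91982/0.11681] = -8.536 m/s.
|v| = 8.536 m/s.

8.54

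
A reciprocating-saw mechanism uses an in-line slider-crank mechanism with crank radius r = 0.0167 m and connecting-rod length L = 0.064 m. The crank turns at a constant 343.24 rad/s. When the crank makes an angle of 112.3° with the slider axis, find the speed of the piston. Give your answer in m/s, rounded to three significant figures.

4.76

ω = 343.2 rad/s
For an in-line slider-crank, x = r cosθ + √(L² − r² sin²θ), so v = −rω sinθ·[1 + r cosθ/√(L² − r² sin²θ)].
With r = 0.0167 m, L = 0.064 m, θ = 112.3°: √(L² − r² sin²θ) = 0.062107 m.
v = −0.0167·343.2·0.92521·[1 + 0.0167·-0.37946/0.062107] = -4.7623 m/s.
|v| = 4.7623 m/s.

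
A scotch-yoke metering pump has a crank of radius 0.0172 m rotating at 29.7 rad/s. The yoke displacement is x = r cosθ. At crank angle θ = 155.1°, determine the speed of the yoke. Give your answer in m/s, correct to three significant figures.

0.215

ω = 29.7 rad/s
x = r cosθ ⇒ ẋ = −rω sinθ.
|v| = rω|sinθ| = 0.0172·29.7·|sin 155.1°| = 0.21508 m/s.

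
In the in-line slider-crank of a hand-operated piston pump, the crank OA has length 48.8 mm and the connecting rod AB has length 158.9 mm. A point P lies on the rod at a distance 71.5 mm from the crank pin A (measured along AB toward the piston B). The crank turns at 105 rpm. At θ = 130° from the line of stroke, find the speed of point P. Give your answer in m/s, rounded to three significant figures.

0.419

ω = 11 rad/s.  Crank-pin speed |V_A| = rω = 0.53658 m/s, perpendicular to OA.
Rod angle: sinφ = −(r/L) sinθ ⇒ φ = -13.607°; ω_rod = −rω cosθ/√(L²−r²sin²θ) = +2.2333 rad/s.
V_P = V_A + ω_rod × AP, with AP = 0.0715 m along the rod.
Components: V_Px = −rω sinθ − a·ω_rod·sinφ = -0.37348 m/s;  V_Py = rω cosθ + a·ω_rod·cosφ = -0.18971 m/s.
|V_P| = √(V_Px² + V_Py²) = 0.4189 m/s.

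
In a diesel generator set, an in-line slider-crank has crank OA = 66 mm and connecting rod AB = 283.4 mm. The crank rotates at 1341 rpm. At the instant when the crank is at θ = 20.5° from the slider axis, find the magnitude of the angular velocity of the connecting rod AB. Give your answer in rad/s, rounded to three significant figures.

30.7

ω = 140.4 rad/s (converted from 1341 rpm).
The rod makes angle φ with the slider axis where L sinφ = r sinθ; differentiating, L cosφ·φ̇ = r ω cosθ.
L cosφ = √(L² − r² sin²θ) = 0.28246 m.
|ω_rod| = r ω |cosθ| / √(L² − r² sin²θ) = 0.066·140.4·0.93667/0.28246 = 30.735 rad/s.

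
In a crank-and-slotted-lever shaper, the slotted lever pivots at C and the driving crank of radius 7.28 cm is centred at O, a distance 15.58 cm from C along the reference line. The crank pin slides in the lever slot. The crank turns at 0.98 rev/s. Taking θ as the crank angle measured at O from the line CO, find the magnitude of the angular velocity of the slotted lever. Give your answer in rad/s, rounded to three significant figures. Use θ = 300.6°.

1.66

ω = 6.158 rad/s (from 0.98 rev/s).
Crank pin A relative to C: A = (d + r cosθ, r sinθ); lever angle φ = atan2(r sinθ, d + r cosθ).
Differentiating tanφ: φ̇ = rω(d cosθ + r)/(d² + r² + 2dr cosθ).
d² + r² + 2dr cosθ = |CA|² = 0.0411208 m²;  d cosθ + r = +0.15211 m.
|ω_lever| = |0.0728·6.158·+0.15211| / 0.0411208 = 1.6582 rad/s.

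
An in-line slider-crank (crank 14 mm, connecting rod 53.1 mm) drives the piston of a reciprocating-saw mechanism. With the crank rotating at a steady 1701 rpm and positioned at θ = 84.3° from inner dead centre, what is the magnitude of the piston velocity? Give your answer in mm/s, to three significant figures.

2550

ω = 2π·1701/60 = 178.1 rad/s
For an in-line slider-crank, x = r cosθ + √(L² − r² sin²θ), so v = −rω sinθ·[1 + r cosθ/√(L² − r² sin²θ)].
With r = 0.014 m, L = 0.0531 m, θ = 84.3°: √(L² − r² sin²θ) = 0.05124 m.
v = −0.014·178.1·0.99506·[1 + 0.014·0.09932/0.05124] = -2.5488 m/s.
|v| = 2.5488 m/s = 2548.8 mm/s.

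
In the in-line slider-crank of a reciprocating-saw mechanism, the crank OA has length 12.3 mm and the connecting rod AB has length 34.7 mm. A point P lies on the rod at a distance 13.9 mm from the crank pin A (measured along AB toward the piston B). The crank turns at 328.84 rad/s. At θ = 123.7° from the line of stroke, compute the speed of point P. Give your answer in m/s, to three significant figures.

3.37

ω = 328.8 rad/s.  Crank-pin speed |V_A| = rω = 4.0447 m/s, perpendicular to OA.
Rod angle: sinφ = −(r/L) sinθ ⇒ φ = -17.152°; ω_rod = −rω cosθ/√(L²−r²sin²θ) = +67.684 rad/s.
V_P = V_A + ω_rod × AP, with AP = 0.0139 m along the rod.
Components: V_Px = −rω sinθ − a·ω_rod·sinφ = -3.0876 m/s;  V_Py = rω cosθ + a·ω_rod·cosφ = -1.3452 m/s.
|V_P| = √(V_Px² + V_Py²) = 3.3679 m/s.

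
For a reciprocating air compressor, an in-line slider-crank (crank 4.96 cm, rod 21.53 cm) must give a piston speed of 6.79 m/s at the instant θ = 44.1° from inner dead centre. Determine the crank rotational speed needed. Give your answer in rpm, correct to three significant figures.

For an in-line slider-crank, |v_piston| = rω|sinθ|·[1 + r cosθ/√(L² − r² sin²θ)].
With r = 0.0496 m, L = 0.2153 m, θ = 44.1°: the bracketed kinematic factor |dx/dθ| = 0.040303 m.
ω = v/|dx/dθ| = 6.79/0.040303 = 168.48 rad/s.
N = 60ω/(2π) = 1608.8 rpm.

1610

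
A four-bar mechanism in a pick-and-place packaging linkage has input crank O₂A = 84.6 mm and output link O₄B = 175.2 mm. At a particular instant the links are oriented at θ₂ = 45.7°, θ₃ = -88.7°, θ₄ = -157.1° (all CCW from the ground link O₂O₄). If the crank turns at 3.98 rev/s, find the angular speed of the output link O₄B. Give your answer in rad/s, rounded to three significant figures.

9.28

ω₂ = 25.01 rad/s (from 3.98 rev/s).
Differentiating the loop-closure r₂e^{iθ₂}+r₃e^{iθ₃}=r₁+r₄e^{iθ₄} gives r₂ω₂e^{iθ₂}+r₃ω₃e^{iθ₃}=r₄ω₄e^{iθ₄}.
Eliminating the other unknown: ω₄ = r₂ω₂ sin(θ₂−θ₃) / [r₄ sin(θ₄−θ₃)].
Numerator sine = +0.71447; denominator sine = -0.92978.
Result = 0.0846·25.01·(+0.71447) / (0.1752·(-0.92978)) = -9.2791 rad/s; magnitude 9.2791 rad/s.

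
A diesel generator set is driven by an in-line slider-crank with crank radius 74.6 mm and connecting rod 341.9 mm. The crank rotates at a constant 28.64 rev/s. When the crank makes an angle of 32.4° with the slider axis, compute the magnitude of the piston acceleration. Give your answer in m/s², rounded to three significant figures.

ω = 2π·28.6 = 180 rad/s
x(θ) = r cosθ + √(L² − r² sin²θ); with ω constant, a = ω²·d²x/dθ².
d²x/dθ² = −r cosθ − r²(cos2θ)/√u − r⁴ sin²2θ/(4u^{3/2}),  u = L² − r² sin²θ = 0.115298 m².
Substituting r = 0.0746 m, L = 0.3419 m, θ = 32.4°: d²x/dθ² = -0.070127 m.
a = ω²·d²x/dθ² = (180)²·(-0.070127) = -2270.9 m/s²;  |a| = 2270.9 m/s².

2270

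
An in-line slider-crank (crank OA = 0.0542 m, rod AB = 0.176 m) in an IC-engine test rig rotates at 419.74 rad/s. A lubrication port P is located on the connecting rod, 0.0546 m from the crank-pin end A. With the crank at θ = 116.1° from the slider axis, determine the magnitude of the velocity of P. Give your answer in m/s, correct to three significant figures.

20.7

ω = 419.7 rad/s.  Crank-pin speed |V_A| = rω = 22.75 m/s, perpendicular to OA.
Rod angle: sinφ = −(r/L) sinθ ⇒ φ = -16.055°; ω_rod = −rω cosθ/√(L²−r²sin²θ) = +59.175 rad/s.
V_P = V_A + ω_rod × AP, with AP = 0.0546 m along the rod.
Components: V_Px = −rω sinθ − a·ω_rod·sinφ = -19.537 m/s;  V_Py = rω cosθ + a·ω_rod·cosφ = -6.9036 m/s.
|V_P| = √(V_Px² + V_Py²) = 20.72 m/s.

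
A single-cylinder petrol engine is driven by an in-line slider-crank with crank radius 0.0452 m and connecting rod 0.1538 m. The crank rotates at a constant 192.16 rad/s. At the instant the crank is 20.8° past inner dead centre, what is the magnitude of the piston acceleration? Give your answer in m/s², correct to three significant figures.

1930

ω = 192.2 rad/s
x(θ) = r cosθ + √(L² − r² sin²θ); with ω constant, a = ω²·d²x/dθ².
d²x/dθ² = −r cosθ − r²(cos2θ)/√u − r⁴ sin²2θ/(4u^{3/2}),  u = L² − r² sin²θ = 0.0233968 m².
Substituting r = 0.0452 m, L = 0.1538 m, θ = 20.8°: d²x/dθ² = -0.052371 m.
a = ω²·d²x/dθ² = (192.2)²·(-0.052371) = -1933.8 m/s²;  |a| = 1933.8 m/s².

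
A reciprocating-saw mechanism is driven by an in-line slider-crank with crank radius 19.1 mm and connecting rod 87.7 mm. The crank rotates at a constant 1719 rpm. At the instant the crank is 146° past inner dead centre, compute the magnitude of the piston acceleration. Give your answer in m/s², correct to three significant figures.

ω = 2π·1719/60 = 180 rad/s
x(θ) = r cosθ + √(L² − r² sin²θ); with ω constant, a = ω²·d²x/dθ².
d²x/dθ² = −r cosθ − r²(cos2θ)/√u − r⁴ sin²2θ/(4u^{3/2}),  u = L² − r² sin²θ = 0.00757722 m².
Substituting r = 0.0191 m, L = 0.0877 m, θ = 146°: d²x/dθ² = +0.014221 m.
a = ω²·d²x/dθ² = (180)²·(+0.014221) = +460.84 m/s²;  |a| = 460.84 m/s².

461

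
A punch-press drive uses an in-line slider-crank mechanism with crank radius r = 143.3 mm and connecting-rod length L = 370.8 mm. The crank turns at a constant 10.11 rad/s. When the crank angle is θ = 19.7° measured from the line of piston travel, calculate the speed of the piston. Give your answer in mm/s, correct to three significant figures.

ω = 10.11 rad/s
For an in-line slider-crank, x = r cosθ + √(L² − r² sin²θ), so v = −rω sinθ·[1 + r cosθ/√(L² − r² sin²θ)].
With r = 0.1433 m, L = 0.3708 m, θ = 19.7°: √(L² − r² sin²θ) = 0.36764 m.
v = −0.1433·10.11·0.33710·[1 + 0.1433·0.94147/0.36764] = -0.66759 m/s.
|v| = 0.66759 m/s = 667.59 mm/s.

668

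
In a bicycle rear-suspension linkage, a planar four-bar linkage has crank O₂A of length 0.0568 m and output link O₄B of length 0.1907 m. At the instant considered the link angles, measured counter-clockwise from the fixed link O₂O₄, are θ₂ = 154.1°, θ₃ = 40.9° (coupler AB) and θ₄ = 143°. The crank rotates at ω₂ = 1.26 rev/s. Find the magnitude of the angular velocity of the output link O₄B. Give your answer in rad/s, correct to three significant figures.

2.22

ω₂ = 7.917 rad/s (from 1.26 rev/s).
Differentiating the loop-closure r₂e^{iθ₂}+r₃e^{iθ₃}=r₁+r₄e^{iθ₄} gives r₂ω₂e^{iθ₂}+r₃ω₃e^{iθ₃}=r₄ω₄e^{iθ₄}.
Eliminating the other unknown: ω₄ = r₂ω₂ sin(θ₂−θ₃) / [r₄ sin(θ₄−θ₃)].
Numerator sine = +0.91914; denominator sine = +0.97778.
Result = 0.0568·7.917·(+0.91914) / (0.1907·(+0.97778)) = +2.2166 rad/s; magnitude 2.2166 rad/s.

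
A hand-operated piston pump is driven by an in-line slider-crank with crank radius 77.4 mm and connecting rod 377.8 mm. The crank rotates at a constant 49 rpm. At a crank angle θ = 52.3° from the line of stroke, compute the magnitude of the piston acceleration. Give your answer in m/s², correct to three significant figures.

1.14

ω = 2π·49/60 = 5.131 rad/s
x(θ) = r cosθ + √(L² − r² sin²θ); with ω constant, a = ω²·d²x/dθ².
d²x/dθ² = −r cosθ − r²(cos2θ)/√u − r⁴ sin²2θ/(4u^{3/2}),  u = L² − r² sin²θ = 0.138982 m².
Substituting r = 0.0774 m, L = 0.3778 m, θ = 52.3°: d²x/dθ² = -0.043444 m.
a = ω²·d²x/dθ² = (5.131)²·(-0.043444) = -1.1439 m/s²;  |a| = 1.1439 m/s².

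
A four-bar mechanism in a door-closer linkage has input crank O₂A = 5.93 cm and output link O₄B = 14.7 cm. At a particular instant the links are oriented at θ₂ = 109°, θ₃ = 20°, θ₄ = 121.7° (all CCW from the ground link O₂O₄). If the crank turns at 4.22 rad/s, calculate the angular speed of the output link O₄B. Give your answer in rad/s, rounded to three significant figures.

1.74

ω₂ = 4.22 rad/s
Differentiating the loop-closure r₂e^{iθ₂}+r₃e^{iθ₃}=r₁+r₄e^{iθ₄} gives r₂ω₂e^{iθ₂}+r₃ω₃e^{iθ₃}=r₄ω₄e^{iθ₄}.
Eliminating the other unknown: ω₄ = r₂ω₂ sin(θ₂−θ₃) / [r₄ sin(θ₄−θ₃)].
Numerator sine = +0.99985; denominator sine = +0.97922.
Result = 0.0593·4.22·(+0.99985) / (0.147·(+0.97922)) = +1.7382 rad/s; magnitude 1.7382 rad/s.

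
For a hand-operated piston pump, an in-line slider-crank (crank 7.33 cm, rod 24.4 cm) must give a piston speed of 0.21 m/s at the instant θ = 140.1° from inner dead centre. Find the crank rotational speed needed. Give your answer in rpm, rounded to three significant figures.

55.7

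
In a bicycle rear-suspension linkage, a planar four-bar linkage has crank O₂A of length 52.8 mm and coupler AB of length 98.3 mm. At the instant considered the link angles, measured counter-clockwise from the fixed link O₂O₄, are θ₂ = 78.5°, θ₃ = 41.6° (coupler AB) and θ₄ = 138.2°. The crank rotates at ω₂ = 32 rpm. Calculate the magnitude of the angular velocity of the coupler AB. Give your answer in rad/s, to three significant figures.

ω₂ = 3.351 rad/s (from 32 rpm).
Differentiating the loop-closure r₂e^{iθ₂}+r₃e^{iθ₃}=r₁+r₄e^{iθ₄} gives r₂ω₂e^{iθ₂}+r₃ω₃e^{iθ₃}=r₄ω₄e^{iθ₄}.
Eliminating the other unknown: ω₃ = r₂ω₂ sin(θ₄−θ₂) / [r₃ sin(θ₃−θ₄)].
Numerator sine = +0.86340; denominator sine = -0.99337.
Result = 0.0528·3.351·(+0.86340) / (0.0983·(-0.99337)) = -1.5644 rad/s; magnitude 1.5644 rad/s.

1.56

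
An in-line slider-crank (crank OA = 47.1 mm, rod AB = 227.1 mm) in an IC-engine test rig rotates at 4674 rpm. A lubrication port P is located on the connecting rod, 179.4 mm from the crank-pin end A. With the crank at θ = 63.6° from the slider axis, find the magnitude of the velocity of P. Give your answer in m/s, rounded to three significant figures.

22.3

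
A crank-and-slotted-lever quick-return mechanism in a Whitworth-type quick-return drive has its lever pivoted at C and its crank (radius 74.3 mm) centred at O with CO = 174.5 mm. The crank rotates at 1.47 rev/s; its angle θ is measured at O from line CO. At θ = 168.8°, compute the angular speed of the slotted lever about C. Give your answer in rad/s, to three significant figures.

ω = 9.236 rad/s (from 1.47 rev/s).
Crank pin A relative to C: A = (d + r cosθ, r sinθ); lever angle φ = atan2(r sinθ, d + r cosθ).
Differentiating tanφ: φ̇ = rω(d cosθ + r)/(d² + r² + 2dr cosθ).
d² + r² + 2dr cosθ = |CA|² = 0.0105339 m²;  d cosθ + r = -0.096877 m.
|ω_lever| = |0.0743·9.236·-0.096877| / 0.0105339 = 6.3113 rad/s.

6.31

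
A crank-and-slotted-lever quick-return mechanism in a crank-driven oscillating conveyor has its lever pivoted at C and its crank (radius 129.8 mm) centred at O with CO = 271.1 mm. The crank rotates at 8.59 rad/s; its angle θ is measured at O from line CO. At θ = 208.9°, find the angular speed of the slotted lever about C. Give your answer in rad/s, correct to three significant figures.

4.17

ω = 8.59 rad/s
Crank pin A relative to C: A = (d + r cosθ, r sinθ); lever angle φ = atan2(r sinθ, d + r cosθ).
Differentiating tanφ: φ̇ = rω(d cosθ + r)/(d² + r² + 2dr cosθ).
d² + r² + 2dr cosθ = |CA|² = 0.0287302 m²;  d cosθ + r = -0.10754 m.
|ω_lever| = |0.1298·8.59·-0.10754| / 0.0287302 = 4.1734 rad/s.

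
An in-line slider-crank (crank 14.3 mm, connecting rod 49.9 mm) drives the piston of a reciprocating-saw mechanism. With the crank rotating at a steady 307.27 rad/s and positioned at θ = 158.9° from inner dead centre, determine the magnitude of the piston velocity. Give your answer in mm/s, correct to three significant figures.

1160

ω = 307.3 rad/s
For an in-line slider-crank, x = r cosθ + √(L² − r² sin²θ), so v = −rω sinθ·[1 + r cosθ/√(L² − r² sin²θ)].
With r = 0.0143 m, L = 0.0499 m, θ = 158.9°: √(L² − r² sin²θ) = 0.049634 m.
v = −0.0143·307.3·0.36000·[1 + 0.0143·-0.93295/0.049634] = -1.1566 m/s.
|v| = 1.1566 m/s = 1156.6 mm/s.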